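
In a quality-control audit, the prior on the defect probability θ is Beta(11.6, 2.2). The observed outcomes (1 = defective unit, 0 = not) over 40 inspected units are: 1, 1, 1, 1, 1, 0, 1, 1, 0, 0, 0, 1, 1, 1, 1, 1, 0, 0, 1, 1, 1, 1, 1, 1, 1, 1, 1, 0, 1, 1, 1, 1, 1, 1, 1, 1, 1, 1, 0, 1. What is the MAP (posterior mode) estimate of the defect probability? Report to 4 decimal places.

The Beta prior is conjugate to a Binomial/Bernoulli likelihood; the update adds successes to α and failures to β.
Posterior: Beta(α+k, β+n−k) = Beta(11.6+32, 2.2+8) = Beta(43.6, 10.2).
Mode of Beta(a,b) for a,b>1 is (a−1)/(a+b−2) = 42.6/51.8 = 0.8224.

0.8224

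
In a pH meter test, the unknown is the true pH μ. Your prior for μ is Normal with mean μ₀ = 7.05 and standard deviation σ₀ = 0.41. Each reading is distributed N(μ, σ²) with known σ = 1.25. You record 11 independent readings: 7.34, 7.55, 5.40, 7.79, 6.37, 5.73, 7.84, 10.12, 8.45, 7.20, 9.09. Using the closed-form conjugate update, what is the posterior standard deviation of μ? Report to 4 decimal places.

0.2775

For Normal data with known variance σ², a Normal(μ₀, σ₀²) prior on μ is conjugate. Posterior precision = 1/σ₀² + n/σ²; posterior mean is the precision-weighted average of μ₀ and x̄.
σ₀² = 0.41² = 0.1681, σ² = 1.25² = 1.5625; σ² + n·σ₀² = 1.5625 + 11·0.1681 = 3.4116.
Posterior precision = 1/σ₀² + n/σ² = 1/0.1681 + 11/1.5625 = (σ² + n·σ₀²)/(σ₀²σ²) = 3.4116/(0.1681·1.5625); posterior variance σₙ² = σ₀²σ²/(σ² + n·σ₀²) = 0.1681·1.5625/3.4116 = 0.076989.
Posterior SD = √σₙ² = √(0.1681·1.5625/3.4116) = 0.2775.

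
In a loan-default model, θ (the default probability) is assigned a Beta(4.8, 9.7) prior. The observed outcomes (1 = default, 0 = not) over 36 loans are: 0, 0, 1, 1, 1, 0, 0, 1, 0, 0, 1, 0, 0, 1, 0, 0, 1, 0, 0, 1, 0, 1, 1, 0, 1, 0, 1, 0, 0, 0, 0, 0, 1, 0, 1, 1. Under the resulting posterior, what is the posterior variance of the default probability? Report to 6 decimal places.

The Beta prior is conjugate to a Binomial/Bernoulli likelihood; the update adds successes to α and failures to β.
Posterior: Beta(α+k, β+n−k) = Beta(4.8+15, 9.7+21) = Beta(19.8, 30.7).
Var = αβ/((α+β)²(α+β+1)) = 19.8·30.7/(50.5²·51.5) = 0.004628.

0.004628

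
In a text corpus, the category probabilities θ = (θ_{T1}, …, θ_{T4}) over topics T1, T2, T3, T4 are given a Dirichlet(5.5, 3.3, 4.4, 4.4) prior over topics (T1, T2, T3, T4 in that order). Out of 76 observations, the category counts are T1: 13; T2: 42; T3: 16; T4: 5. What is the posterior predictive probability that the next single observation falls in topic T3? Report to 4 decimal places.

The Dirichlet prior is conjugate to the Multinomial likelihood: each posterior αⱼ = prior αⱼ + observed count nⱼ.
Posterior concentration: (18.5, 45.3, 20.4, 9.4), total = 93.6.
P(next = T3 | data) = α_{T3}/Σα = 0.2179.

0.2179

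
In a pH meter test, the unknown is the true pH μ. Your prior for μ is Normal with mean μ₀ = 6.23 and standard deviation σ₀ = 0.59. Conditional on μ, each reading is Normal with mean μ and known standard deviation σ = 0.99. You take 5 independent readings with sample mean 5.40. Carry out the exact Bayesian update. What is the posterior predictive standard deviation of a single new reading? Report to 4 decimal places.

1.0514

For Normal data with known variance σ², a Normal(μ₀, σ₀²) prior on μ is conjugate. Posterior precision = 1/σ₀² + n/σ²; posterior mean is the precision-weighted average of μ₀ and x̄.
σ₀² = 0.59² = 0.3481, σ² = 0.99² = 0.9801; σ² + n·σ₀² = 0.9801 + 5·0.3481 = 2.7206.
Posterior precision = 1/σ₀² + n/σ² = 1/0.3481 + 5/0.9801 = (σ² + n·σ₀²)/(σ₀²σ²) = 2.7206/(0.3481·0.9801); posterior variance σₙ² = σ₀²σ²/(σ² + n·σ₀²) = 0.3481·0.9801/2.7206 = 0.125404.
Predictive variance for one new observation = σₙ² + σ² = 0.3481·0.9801/2.7206 + 0.9801 = σ²·(σ₀² + 2.7206)/2.7206 = 0.9801·3.0687/2.7206 = 1.105504; SD = √(0.9801·3.0687/2.7206) = 1.0514.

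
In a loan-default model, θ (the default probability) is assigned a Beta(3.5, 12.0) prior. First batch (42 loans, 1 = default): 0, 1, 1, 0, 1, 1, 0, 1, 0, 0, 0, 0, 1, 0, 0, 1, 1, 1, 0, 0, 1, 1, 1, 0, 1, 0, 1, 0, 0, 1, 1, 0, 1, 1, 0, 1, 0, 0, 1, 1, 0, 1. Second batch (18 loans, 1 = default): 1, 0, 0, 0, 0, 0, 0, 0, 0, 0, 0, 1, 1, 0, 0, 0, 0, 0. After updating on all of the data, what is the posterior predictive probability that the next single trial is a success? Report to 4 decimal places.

0.3775

The Beta prior is conjugate to a Binomial/Bernoulli likelihood; the update adds successes to α and failures to β.
After batch 1: Beta(3.5+22, 12.0+20) = Beta(25.5, 32.0).
After batch 2: Beta(25.5+3, 32.0+15) = Beta(28.5, 47.0).
For a single future Bernoulli trial, P(success | data) = α/(α+β) = 0.3775.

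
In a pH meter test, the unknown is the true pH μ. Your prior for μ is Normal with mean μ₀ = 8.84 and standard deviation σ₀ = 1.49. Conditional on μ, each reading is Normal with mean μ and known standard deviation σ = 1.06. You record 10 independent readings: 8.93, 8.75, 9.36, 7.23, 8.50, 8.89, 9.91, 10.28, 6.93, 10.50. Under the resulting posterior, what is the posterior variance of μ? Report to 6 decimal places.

0.106947

For Normal data with known variance σ², a Normal(μ₀, σ₀²) prior on μ is conjugate. Posterior precision = 1/σ₀² + n/σ²; posterior mean is the precision-weighted average of μ₀ and x̄.
σ₀² = 1.49² = 2.2201, σ² = 1.06² = 1.1236; σ² + n·σ₀² = 1.1236 + 10·2.2201 = 23.3246.
Posterior precision = 1/σ₀² + n/σ² = 1/2.2201 + 10/1.1236 = (σ² + n·σ₀²)/(σ₀²σ²) = 23.3246/(2.2201·1.1236); posterior variance σₙ² = σ₀²σ²/(σ² + n·σ₀²) = 2.2201·1.1236/23.3246 = 0.106947.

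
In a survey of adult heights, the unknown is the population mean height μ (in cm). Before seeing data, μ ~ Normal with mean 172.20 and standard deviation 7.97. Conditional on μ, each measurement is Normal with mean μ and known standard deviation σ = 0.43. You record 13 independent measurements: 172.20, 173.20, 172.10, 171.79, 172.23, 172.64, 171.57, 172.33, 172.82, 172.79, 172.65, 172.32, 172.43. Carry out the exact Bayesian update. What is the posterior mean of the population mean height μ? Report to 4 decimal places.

For Normal data with known variance σ², a Normal(μ₀, σ₀²) prior on μ is conjugate. Posterior precision = 1/σ₀² + n/σ²; posterior mean is the precision-weighted average of μ₀ and x̄.
Σxᵢ = 172.20 + 173.20 + 172.10 + 171.79 + 172.23 + 172.64 + 171.57 + 172.33 + 172.82 + 172.79 + 172.65 + 172.32 + 172.43 = 2241.07, so n·x̄ = 2241.07.
σ₀² = 7.97² = 63.5209, σ² = 0.43² = 0.1849; σ² + n·σ₀² = 0.1849 + 13·63.5209 = 825.9566.
Posterior mean = (μ₀/σ₀² + n·x̄/σ²)/(1/σ₀² + n/σ²) = (σ²·μ₀ + σ₀²·n·x̄)/(σ² + n·σ₀²) = (0.1849·172.20 + 63.5209·2241.07)/825.9566 = 142386.623143/825.9566 = 172.3900.

172.3900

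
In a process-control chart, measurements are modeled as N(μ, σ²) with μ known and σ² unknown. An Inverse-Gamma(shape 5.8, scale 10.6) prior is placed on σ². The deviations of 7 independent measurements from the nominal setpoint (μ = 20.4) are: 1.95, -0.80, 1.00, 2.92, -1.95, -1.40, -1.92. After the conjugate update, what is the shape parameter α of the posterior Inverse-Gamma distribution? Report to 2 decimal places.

9.30

With known mean μ and an Inverse-Gamma(α, β) prior on σ², the Normal likelihood is conjugate: posterior is Inv-Gamma(α + n/2, β + Σ(xᵢ−μ)²/2).
Σ(xᵢ−μ)² = (1.95)² + (-0.80)² + (1.00)² + (2.92)² + (-1.95)² + (-1.40)² + (-1.92)² = 23.4178.
Posterior: Inv-Gamma(5.8 + 7/2, 10.6 + 23.4178/2) = Inv-Gamma(9.30, 22.30890).
Posterior α = 9.30.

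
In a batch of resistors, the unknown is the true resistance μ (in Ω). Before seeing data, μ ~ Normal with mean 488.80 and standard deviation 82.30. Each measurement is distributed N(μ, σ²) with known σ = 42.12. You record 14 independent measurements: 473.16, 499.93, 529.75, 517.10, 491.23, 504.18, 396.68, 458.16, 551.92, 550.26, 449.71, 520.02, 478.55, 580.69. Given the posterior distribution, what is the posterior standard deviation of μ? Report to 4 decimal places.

For Normal data with known variance σ², a Normal(μ₀, σ₀²) prior on μ is conjugate. Posterior precision = 1/σ₀² + n/σ²; posterior mean is the precision-weighted average of μ₀ and x̄.
σ₀² = 82.30² = 6773.29, σ² = 42.12² = 1774.0944; σ² + n·σ₀² = 1774.0944 + 14·6773.29 = 96600.1544.
Posterior precision = 1/σ₀² + n/σ² = 1/6773.29 + 14/1774.0944 = (σ² + n·σ₀²)/(σ₀²σ²) = 96600.1544/(6773.29·1774.0944); posterior variance σₙ² = σ₀²σ²/(σ² + n·σ₀²) = 6773.29·1774.0944/96600.1544 = 124.393754.
Posterior SD = √σₙ² = √(6773.29·1774.0944/96600.1544) = 11.1532.

11.1532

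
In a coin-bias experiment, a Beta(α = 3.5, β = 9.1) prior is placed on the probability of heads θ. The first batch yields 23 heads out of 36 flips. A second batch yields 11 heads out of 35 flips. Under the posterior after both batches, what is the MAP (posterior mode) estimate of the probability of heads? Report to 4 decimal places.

0.4473

The Beta prior is conjugate to a Binomial/Bernoulli likelihood; the update adds successes to α and failures to β.
After batch 1: Beta(3.5+23, 9.1+13) = Beta(26.5, 22.1).
After batch 2: Beta(26.5+11, 22.1+24) = Beta(37.5, 46.1).
Mode of Beta(a,b) for a,b>1 is (a−1)/(a+b−2) = 36.5/81.6 = 0.4473.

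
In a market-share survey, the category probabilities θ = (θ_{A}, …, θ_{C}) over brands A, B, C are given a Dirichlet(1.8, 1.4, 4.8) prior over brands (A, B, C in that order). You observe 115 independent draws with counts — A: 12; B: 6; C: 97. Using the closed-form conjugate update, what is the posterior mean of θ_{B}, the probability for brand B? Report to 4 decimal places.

The Dirichlet prior is conjugate to the Multinomial likelihood: each posterior αⱼ = prior αⱼ + observed count nⱼ.
Posterior concentration: (13.8, 7.4, 101.8), total = 123.0.
E[θ_{B}|data] = α_{B}/Σα = 7.4/123.0 = 0.0602.

0.0602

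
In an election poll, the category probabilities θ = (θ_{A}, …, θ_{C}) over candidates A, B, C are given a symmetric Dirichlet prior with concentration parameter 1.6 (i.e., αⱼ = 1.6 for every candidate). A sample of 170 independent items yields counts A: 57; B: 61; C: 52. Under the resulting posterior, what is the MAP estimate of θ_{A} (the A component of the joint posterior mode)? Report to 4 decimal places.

0.3353

The Dirichlet prior is conjugate to the Multinomial likelihood: each posterior αⱼ = prior αⱼ + observed count nⱼ.
Posterior concentration: (58.6, 62.6, 53.6), total = 174.8.
Joint mode component: (α_{A}−1)/(Σα−K) = 57.6/171.8 = 0.3353.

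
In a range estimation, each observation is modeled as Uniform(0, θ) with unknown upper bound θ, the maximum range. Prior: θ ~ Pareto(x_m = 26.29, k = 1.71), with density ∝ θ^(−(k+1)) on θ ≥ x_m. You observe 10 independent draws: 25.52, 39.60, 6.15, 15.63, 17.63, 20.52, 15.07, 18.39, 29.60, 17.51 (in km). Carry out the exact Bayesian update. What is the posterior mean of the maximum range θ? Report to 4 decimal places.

43.2975

A Pareto(scale x_m, shape k) prior on the upper bound θ of Uniform(0, θ) is conjugate: posterior is Pareto(max(x_m, max xᵢ), k + n).
Sample maximum = 39.60; prior scale x_m = 26.29 → posterior scale = max = 39.60.
Posterior shape = 1.71 + 10 = 11.71.
E[θ|data] = k·x_m/(k−1) = 11.71·39.60/10.71 = 43.2975.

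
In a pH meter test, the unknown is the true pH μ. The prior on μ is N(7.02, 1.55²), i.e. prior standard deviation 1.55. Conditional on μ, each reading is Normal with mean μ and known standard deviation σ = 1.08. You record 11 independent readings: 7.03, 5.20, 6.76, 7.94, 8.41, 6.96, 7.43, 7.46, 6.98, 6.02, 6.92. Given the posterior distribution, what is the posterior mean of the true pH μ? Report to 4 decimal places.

For Normal data with known variance σ², a Normal(μ₀, σ₀²) prior on μ is conjugate. Posterior precision = 1/σ₀² + n/σ²; posterior mean is the precision-weighted average of μ₀ and x̄.
Σxᵢ = 7.03 + 5.20 + 6.76 + 7.94 + 8.41 + 6.96 + 7.43 + 7.46 + 6.98 + 6.02 + 6.92 = 77.11, so n·x̄ = 77.11.
σ₀² = 1.55² = 2.4025, σ² = 1.08² = 1.1664; σ² + n·σ₀² = 1.1664 + 11·2.4025 = 27.5939.
Posterior mean = (μ₀/σ₀² + n·x̄/σ²)/(1/σ₀² + n/σ²) = (σ²·μ₀ + σ₀²·n·x̄)/(σ² + n·σ₀²) = (1.1664·7.02 + 2.4025·77.11)/27.5939 = 193.444903/27.5939 = 7.0104.

7.0104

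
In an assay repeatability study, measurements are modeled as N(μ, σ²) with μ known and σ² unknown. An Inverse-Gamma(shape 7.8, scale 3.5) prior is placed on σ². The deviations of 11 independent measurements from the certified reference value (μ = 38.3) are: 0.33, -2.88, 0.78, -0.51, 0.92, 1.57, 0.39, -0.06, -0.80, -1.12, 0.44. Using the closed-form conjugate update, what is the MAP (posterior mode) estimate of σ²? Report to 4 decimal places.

0.7632

With known mean μ and an Inverse-Gamma(α, β) prior on σ², the Normal likelihood is conjugate: posterior is Inv-Gamma(α + n/2, β + Σ(xᵢ−μ)²/2).
Σ(xᵢ−μ)² = (0.33)² + (-2.88)² + (0.78)² + (-0.51)² + (0.92)² + (1.57)² + (0.39)² + (-0.06)² + (-0.80)² + (-1.12)² + (0.44)² = 14.8268.
Posterior: Inv-Gamma(7.8 + 11/2, 3.5 + 14.8268/2) = Inv-Gamma(13.30, 10.91340).
Mode = β/(α+1) = 10.91340/14.30 = 0.7632.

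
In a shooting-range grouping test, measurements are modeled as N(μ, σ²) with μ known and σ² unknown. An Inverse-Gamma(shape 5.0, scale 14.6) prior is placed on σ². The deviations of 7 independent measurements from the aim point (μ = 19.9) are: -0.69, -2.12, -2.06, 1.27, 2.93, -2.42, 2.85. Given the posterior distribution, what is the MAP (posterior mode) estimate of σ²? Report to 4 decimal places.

With known mean μ and an Inverse-Gamma(α, β) prior on σ², the Normal likelihood is conjugate: posterior is Inv-Gamma(α + n/2, β + Σ(xᵢ−μ)²/2).
Σ(xᵢ−μ)² = (-0.69)² + (-2.12)² + (-2.06)² + (1.27)² + (2.93)² + (-2.42)² + (2.85)² = 33.3908.
Posterior: Inv-Gamma(5.0 + 7/2, 14.6 + 33.3908/2) = Inv-Gamma(8.50, 31.29540).
Mode = β/(α+1) = 31.29540/9.50 = 3.2943.

3.2943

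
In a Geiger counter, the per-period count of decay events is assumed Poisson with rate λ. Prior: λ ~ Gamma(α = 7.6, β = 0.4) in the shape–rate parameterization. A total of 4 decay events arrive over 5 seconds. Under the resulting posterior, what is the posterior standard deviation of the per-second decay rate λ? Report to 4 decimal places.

With a Gamma(shape α, rate β) prior, the Poisson likelihood is conjugate: the posterior is Gamma(α + ΣXᵢ, β + n).
Posterior: Gamma(α+S, β+n) = Gamma(7.6+4, 0.4+5) = Gamma(11.6, 5.4).
SD = √α/β = √11.6/5.4 = 0.6307.

0.6307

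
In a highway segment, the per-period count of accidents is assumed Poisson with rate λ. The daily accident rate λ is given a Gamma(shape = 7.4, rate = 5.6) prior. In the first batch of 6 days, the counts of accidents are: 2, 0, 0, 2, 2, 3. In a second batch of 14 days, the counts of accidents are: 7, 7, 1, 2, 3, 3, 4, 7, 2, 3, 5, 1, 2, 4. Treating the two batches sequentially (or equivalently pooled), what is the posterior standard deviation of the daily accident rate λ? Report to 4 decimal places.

0.3207

With a Gamma(shape α, rate β) prior, the Poisson likelihood is conjugate: the posterior is Gamma(α + ΣXᵢ, β + n).
Batch 1: sum of counts S = 9 over n = 6 days.
After batch 1: Gamma(α+S, β+n) = Gamma(7.4+9, 5.6+6) = Gamma(16.4, 11.6).
Batch 2: sum of counts S = 51 over n = 14 days.
After batch 2: Gamma(α+S, β+n) = Gamma(16.4+51, 11.6+14) = Gamma(67.4, 25.6).
SD = √α/β = √67.4/25.6 = 0.3207.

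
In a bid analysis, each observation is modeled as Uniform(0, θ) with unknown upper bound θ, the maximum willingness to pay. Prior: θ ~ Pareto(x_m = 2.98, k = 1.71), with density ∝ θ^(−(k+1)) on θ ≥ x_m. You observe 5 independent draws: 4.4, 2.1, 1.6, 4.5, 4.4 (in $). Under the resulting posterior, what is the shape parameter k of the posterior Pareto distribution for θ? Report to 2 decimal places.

A Pareto(scale x_m, shape k) prior on the upper bound θ of Uniform(0, θ) is conjugate: posterior is Pareto(max(x_m, max xᵢ), k + n).
Sample maximum = 4.5; prior scale x_m = 2.98 → posterior scale = max = 4.50.
Posterior shape = 1.71 + 5 = 6.71.
Posterior shape k = 6.71.

6.71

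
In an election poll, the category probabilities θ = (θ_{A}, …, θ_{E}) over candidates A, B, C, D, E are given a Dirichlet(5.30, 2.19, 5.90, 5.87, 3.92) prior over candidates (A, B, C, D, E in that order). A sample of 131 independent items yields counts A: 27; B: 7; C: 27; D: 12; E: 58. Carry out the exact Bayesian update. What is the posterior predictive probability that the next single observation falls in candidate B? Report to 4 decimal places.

0.0596

The Dirichlet prior is conjugate to the Multinomial likelihood: each posterior αⱼ = prior αⱼ + observed count nⱼ.
Posterior concentration: (32.30, 9.19, 32.90, 17.87, 61.92), total = 154.18.
P(next = B | data) = α_{B}/Σα = 0.0596.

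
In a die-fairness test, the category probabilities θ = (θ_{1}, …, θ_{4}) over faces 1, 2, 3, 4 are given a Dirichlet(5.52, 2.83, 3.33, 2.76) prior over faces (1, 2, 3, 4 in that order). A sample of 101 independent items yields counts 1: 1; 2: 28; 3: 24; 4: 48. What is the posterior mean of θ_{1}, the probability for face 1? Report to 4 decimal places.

The Dirichlet prior is conjugate to the Multinomial likelihood: each posterior αⱼ = prior αⱼ + observed count nⱼ.
Posterior concentration: (6.52, 30.83, 27.33, 50.76), total = 115.44.
E[θ_{1}|data] = α_{1}/Σα = 6.52/115.44 = 0.0565.

0.0565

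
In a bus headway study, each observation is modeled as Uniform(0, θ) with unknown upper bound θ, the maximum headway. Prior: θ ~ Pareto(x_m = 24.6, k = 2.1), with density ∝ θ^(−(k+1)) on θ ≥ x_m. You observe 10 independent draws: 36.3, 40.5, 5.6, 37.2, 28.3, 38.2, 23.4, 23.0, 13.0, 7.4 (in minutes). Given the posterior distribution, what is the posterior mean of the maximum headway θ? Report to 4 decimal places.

44.1486

A Pareto(scale x_m, shape k) prior on the upper bound θ of Uniform(0, θ) is conjugate: posterior is Pareto(max(x_m, max xᵢ), k + n).
Sample maximum = 40.5; prior scale x_m = 24.6 → posterior scale = max = 40.5.
Posterior shape = 2.1 + 10 = 12.1.
E[θ|data] = k·x_m/(k−1) = 12.1·40.5/11.1 = 44.1486.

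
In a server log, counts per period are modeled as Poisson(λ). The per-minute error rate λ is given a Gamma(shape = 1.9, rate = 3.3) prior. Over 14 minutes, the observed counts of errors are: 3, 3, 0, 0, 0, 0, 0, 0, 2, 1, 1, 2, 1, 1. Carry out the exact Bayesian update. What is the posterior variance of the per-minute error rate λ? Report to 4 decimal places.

0.0531

With a Gamma(shape α, rate β) prior, the Poisson likelihood is conjugate: the posterior is Gamma(α + ΣXᵢ, β + n).
Sum of counts S = 14 over n = 14 minutes.
Posterior: Gamma(α+S, β+n) = Gamma(1.9+14, 3.3+14) = Gamma(15.9, 17.3).
Var = α/β² = 15.9/17.3² = 0.0531.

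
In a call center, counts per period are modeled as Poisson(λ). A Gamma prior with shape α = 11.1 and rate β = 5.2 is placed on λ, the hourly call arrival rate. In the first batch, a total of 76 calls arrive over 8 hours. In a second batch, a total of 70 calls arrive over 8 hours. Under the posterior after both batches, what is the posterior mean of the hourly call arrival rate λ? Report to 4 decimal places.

With a Gamma(shape α, rate β) prior, the Poisson likelihood is conjugate: the posterior is Gamma(α + ΣXᵢ, β + n).
After batch 1: Gamma(α+S, β+n) = Gamma(11.1+76, 5.2+8) = Gamma(87.1, 13.2).
After batch 2: Gamma(α+S, β+n) = Gamma(87.1+70, 13.2+8) = Gamma(157.1, 21.2).
Posterior mean = α/β = 157.1/21.2 = 7.4104.

7.4104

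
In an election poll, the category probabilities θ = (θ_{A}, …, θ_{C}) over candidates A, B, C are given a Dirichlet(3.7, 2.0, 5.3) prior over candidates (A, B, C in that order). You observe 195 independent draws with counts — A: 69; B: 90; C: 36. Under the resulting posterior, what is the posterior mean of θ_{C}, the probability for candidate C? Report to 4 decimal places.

The Dirichlet prior is conjugate to the Multinomial likelihood: each posterior αⱼ = prior αⱼ + observed count nⱼ.
Posterior concentration: (72.7, 92.0, 41.3), total = 206.0.
E[θ_{C}|data] = α_{C}/Σα = 41.3/206.0 = 0.2005.

0.2005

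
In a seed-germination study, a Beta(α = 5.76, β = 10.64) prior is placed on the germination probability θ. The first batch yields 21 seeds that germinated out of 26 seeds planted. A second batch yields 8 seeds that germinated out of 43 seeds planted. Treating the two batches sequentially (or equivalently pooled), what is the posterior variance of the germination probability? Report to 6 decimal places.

0.002793

The Beta prior is conjugate to a Binomial/Bernoulli likelihood; the update adds successes to α and failures to β.
After batch 1: Beta(5.76+21, 10.64+5) = Beta(26.76, 15.64).
After batch 2: Beta(26.76+8, 15.64+35) = Beta(34.76, 50.64).
Var = αβ/((α+β)²(α+β+1)) = 34.76·50.64/(85.40²·86.40) = 0.002793.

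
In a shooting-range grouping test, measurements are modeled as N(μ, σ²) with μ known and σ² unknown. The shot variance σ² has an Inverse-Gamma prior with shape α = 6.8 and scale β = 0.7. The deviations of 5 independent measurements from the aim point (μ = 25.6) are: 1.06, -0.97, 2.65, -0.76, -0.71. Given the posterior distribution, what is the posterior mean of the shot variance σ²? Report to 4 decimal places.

With known mean μ and an Inverse-Gamma(α, β) prior on σ², the Normal likelihood is conjugate: posterior is Inv-Gamma(α + n/2, β + Σ(xᵢ−μ)²/2).
Σ(xᵢ−μ)² = (1.06)² + (-0.97)² + (2.65)² + (-0.76)² + (-0.71)² = 10.1687.
Posterior: Inv-Gamma(6.8 + 5/2, 0.7 + 10.1687/2) = Inv-Gamma(9.30, 5.78435).
E[σ²|data] = β/(α−1) = 5.78435/8.30 = 0.6969.

0.6969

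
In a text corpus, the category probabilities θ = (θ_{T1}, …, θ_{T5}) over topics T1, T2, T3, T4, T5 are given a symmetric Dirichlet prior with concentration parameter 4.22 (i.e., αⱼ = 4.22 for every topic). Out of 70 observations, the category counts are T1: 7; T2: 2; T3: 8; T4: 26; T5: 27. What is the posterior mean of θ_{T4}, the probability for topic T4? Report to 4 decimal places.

0.3317

The Dirichlet prior is conjugate to the Multinomial likelihood: each posterior αⱼ = prior αⱼ + observed count nⱼ.
Posterior concentration: (11.22, 6.22, 12.22, 30.22, 31.22), total = 91.10.
E[θ_{T4}|data] = α_{T4}/Σα = 30.22/91.10 = 0.3317.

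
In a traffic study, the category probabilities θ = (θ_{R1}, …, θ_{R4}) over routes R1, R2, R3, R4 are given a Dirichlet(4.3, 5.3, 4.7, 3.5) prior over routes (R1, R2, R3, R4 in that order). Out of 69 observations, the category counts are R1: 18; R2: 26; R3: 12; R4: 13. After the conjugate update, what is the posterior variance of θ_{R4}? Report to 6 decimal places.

The Dirichlet prior is conjugate to the Multinomial likelihood: each posterior αⱼ = prior αⱼ + observed count nⱼ.
Posterior concentration: (22.3, 31.3, 16.7, 16.5), total = 86.8.
Var[θ_j] = α_j(Σα−α_j)/((Σα)²(Σα+1)) = 16.5·70.3/(86.8²·87.8) = 0.001753.

0.001753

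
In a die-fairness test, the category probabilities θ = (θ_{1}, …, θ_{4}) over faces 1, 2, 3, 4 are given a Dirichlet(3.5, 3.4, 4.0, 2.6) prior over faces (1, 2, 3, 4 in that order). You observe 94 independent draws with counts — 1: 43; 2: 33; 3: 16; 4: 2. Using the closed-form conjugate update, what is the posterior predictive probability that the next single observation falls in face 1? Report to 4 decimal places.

The Dirichlet prior is conjugate to the Multinomial likelihood: each posterior αⱼ = prior αⱼ + observed count nⱼ.
Posterior concentration: (46.5, 36.4, 20.0, 4.6), total = 107.5.
P(next = 1 | data) = α_{1}/Σα = 0.4326.

0.4326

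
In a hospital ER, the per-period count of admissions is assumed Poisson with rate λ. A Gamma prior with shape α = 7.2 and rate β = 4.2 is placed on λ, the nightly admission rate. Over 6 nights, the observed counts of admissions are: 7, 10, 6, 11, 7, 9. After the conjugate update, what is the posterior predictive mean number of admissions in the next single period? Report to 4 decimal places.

With a Gamma(shape α, rate β) prior, the Poisson likelihood is conjugate: the posterior is Gamma(α + ΣXᵢ, β + n).
Sum of counts S = 50 over n = 6 nights.
Posterior: Gamma(α+S, β+n) = Gamma(7.2+50, 4.2+6) = Gamma(57.2, 10.2).
The predictive distribution for one future period is NegBinom with mean α/β = 5.6078.

5.6078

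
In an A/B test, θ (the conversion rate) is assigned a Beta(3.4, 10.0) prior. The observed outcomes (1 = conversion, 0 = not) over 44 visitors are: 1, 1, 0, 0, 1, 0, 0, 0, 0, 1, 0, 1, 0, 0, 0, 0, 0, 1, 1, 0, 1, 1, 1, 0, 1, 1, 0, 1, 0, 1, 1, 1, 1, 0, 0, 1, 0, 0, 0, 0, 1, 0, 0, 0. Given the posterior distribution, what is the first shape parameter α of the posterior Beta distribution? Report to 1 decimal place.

The Beta prior is conjugate to a Binomial/Bernoulli likelihood; the update adds successes to α and failures to β.
Posterior: Beta(α+k, β+n−k) = Beta(3.4+19, 10.0+25) = Beta(22.4, 35.0).
Posterior α = 22.4.

22.4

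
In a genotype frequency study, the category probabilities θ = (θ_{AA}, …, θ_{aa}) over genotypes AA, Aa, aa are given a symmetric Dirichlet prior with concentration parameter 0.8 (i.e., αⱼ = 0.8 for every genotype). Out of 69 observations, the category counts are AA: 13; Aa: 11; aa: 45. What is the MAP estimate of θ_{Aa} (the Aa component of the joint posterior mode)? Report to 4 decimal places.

The Dirichlet prior is conjugate to the Multinomial likelihood: each posterior αⱼ = prior αⱼ + observed count nⱼ.
Posterior concentration: (13.8, 11.8, 45.8), total = 71.4.
Joint mode component: (α_{Aa}−1)/(Σα−K) = 10.8/68.4 = 0.1579.

0.1579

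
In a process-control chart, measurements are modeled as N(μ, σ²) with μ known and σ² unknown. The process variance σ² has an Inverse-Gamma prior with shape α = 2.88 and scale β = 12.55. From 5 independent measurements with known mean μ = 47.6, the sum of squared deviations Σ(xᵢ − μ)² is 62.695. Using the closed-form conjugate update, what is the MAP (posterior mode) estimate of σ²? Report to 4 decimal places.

With known mean μ and an Inverse-Gamma(α, β) prior on σ², the Normal likelihood is conjugate: posterior is Inv-Gamma(α + n/2, β + Σ(xᵢ−μ)²/2).
Posterior: Inv-Gamma(2.88 + 5/2, 12.55 + 62.695/2) = Inv-Gamma(5.38, 43.8975).
Mode = β/(α+1) = 43.8975/6.38 = 6.8805.

6.8805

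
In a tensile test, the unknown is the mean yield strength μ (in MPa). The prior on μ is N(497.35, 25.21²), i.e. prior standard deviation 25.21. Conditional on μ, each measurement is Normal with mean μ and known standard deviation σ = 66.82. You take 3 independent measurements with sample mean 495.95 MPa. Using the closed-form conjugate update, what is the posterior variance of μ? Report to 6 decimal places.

445.362760

For Normal data with known variance σ², a Normal(μ₀, σ₀²) prior on μ is conjugate. Posterior precision = 1/σ₀² + n/σ²; posterior mean is the precision-weighted average of μ₀ and x̄.
σ₀² = 25.21² = 635.5441, σ² = 66.82² = 4464.9124; σ² + n·σ₀² = 4464.9124 + 3·635.5441 = 6371.5447.
Posterior precision = 1/σ₀² + n/σ² = 1/635.5441 + 3/4464.9124 = (σ² + n·σ₀²)/(σ₀²σ²) = 6371.5447/(635.5441·4464.9124); posterior variance σₙ² = σ₀²σ²/(σ² + n·σ₀²) = 635.5441·4464.9124/6371.5447 = 445.362760.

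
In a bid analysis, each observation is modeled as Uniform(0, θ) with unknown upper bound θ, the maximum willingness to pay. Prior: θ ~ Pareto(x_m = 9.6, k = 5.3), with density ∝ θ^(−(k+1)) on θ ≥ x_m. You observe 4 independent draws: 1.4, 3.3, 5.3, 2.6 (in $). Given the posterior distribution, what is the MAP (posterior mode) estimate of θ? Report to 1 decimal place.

9.6

A Pareto(scale x_m, shape k) prior on the upper bound θ of Uniform(0, θ) is conjugate: posterior is Pareto(max(x_m, max xᵢ), k + n).
Sample maximum = 5.3; prior scale x_m = 9.6 → posterior scale = max = 9.6.
Posterior shape = 5.3 + 4 = 9.3.
The Pareto density is decreasing on [x_m, ∞), so the mode is x_m = 9.6.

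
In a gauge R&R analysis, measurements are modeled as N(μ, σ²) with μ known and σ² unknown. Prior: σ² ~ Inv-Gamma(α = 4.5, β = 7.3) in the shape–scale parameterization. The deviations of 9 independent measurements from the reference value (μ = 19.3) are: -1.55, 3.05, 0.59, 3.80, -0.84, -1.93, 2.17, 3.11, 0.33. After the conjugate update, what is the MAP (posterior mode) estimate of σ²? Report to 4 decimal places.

3.0007

With known mean μ and an Inverse-Gamma(α, β) prior on σ², the Normal likelihood is conjugate: posterior is Inv-Gamma(α + n/2, β + Σ(xᵢ−μ)²/2).
Σ(xᵢ−μ)² = (-1.55)² + (3.05)² + (0.59)² + (3.80)² + (-0.84)² + (-1.93)² + (2.17)² + (3.11)² + (0.33)² = 45.4135.
Posterior: Inv-Gamma(4.5 + 9/2, 7.3 + 45.4135/2) = Inv-Gamma(9.00, 30.00675).
Mode = β/(α+1) = 30.00675/10.00 = 3.0007.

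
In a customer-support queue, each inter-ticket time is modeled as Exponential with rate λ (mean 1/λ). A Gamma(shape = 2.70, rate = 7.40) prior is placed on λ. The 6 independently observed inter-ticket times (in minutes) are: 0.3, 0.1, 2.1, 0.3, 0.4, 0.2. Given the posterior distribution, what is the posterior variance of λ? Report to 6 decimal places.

0.074588

With a Gamma(shape α, rate β) prior on the exponential rate λ, the posterior after n observations with total T = Σxᵢ is Gamma(α+n, β+T).
Sum of observations T = 3.4 minutes; n = 6.
Posterior: Gamma(2.70+6, 7.40+3.4) = Gamma(8.70, 10.80).
Var = α/β² = 0.074588.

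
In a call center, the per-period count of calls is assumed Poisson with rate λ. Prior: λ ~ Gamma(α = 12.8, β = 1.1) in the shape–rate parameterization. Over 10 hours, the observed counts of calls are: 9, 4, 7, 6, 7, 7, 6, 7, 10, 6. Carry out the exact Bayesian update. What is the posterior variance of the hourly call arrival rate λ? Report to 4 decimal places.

With a Gamma(shape α, rate β) prior, the Poisson likelihood is conjugate: the posterior is Gamma(α + ΣXᵢ, β + n).
Sum of counts S = 69 over n = 10 hours.
Posterior: Gamma(α+S, β+n) = Gamma(12.8+69, 1.1+10) = Gamma(81.8, 11.1).
Var = α/β² = 81.8/11.1² = 0.6639.

0.6639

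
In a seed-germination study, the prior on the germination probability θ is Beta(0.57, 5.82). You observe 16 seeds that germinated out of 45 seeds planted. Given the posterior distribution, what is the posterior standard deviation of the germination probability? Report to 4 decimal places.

The Beta prior is conjugate to a Binomial/Bernoulli likelihood; the update adds successes to α and failures to β.
Posterior: Beta(α+k, β+n−k) = Beta(0.57+16, 5.82+29) = Beta(16.57, 34.82).
Var = αβ/((α+β)²(α+β+1)) = 16.57·34.82/(51.39²·52.39) = 0.00417009; SD = √0.00417009 = 0.0646.

0.0646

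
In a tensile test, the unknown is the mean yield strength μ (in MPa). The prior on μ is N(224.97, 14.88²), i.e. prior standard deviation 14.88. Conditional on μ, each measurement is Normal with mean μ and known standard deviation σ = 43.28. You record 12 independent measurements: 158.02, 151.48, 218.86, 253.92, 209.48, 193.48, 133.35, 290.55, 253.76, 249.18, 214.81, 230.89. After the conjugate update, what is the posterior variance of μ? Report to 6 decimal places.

91.552369

For Normal data with known variance σ², a Normal(μ₀, σ₀²) prior on μ is conjugate. Posterior precision = 1/σ₀² + n/σ²; posterior mean is the precision-weighted average of μ₀ and x̄.
σ₀² = 14.88² = 221.4144, σ² = 43.28² = 1873.1584; σ² + n·σ₀² = 1873.1584 + 12·221.4144 = 4530.1312.
Posterior precision = 1/σ₀² + n/σ² = 1/221.4144 + 12/1873.1584 = (σ² + n·σ₀²)/(σ₀²σ²) = 4530.1312/(221.4144·1873.1584); posterior variance σₙ² = σ₀²σ²/(σ² + n·σ₀²) = 221.4144·1873.1584/4530.1312 = 91.552369.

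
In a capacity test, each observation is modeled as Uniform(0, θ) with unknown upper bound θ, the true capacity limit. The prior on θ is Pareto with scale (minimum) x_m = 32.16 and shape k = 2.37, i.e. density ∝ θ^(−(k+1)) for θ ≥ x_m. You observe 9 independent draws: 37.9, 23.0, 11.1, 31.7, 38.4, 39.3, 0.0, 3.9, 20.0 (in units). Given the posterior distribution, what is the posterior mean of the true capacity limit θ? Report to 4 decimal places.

A Pareto(scale x_m, shape k) prior on the upper bound θ of Uniform(0, θ) is conjugate: posterior is Pareto(max(x_m, max xᵢ), k + n).
Sample maximum = 39.3; prior scale x_m = 32.16 → posterior scale = max = 39.30.
Posterior shape = 2.37 + 9 = 11.37.
E[θ|data] = k·x_m/(k−1) = 11.37·39.30/10.37 = 43.0898.

43.0898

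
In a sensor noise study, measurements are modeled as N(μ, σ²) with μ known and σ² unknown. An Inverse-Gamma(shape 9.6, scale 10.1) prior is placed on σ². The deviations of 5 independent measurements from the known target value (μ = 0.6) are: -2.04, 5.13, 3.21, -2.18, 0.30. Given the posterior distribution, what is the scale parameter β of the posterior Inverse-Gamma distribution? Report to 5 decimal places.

32.91250

With known mean μ and an Inverse-Gamma(α, β) prior on σ², the Normal likelihood is conjugate: posterior is Inv-Gamma(α + n/2, β + Σ(xᵢ−μ)²/2).
Σ(xᵢ−μ)² = (-2.04)² + (5.13)² + (3.21)² + (-2.18)² + (0.30)² = 45.6250.
Posterior: Inv-Gamma(9.6 + 5/2, 10.1 + 45.6250/2) = Inv-Gamma(12.10, 32.91250).
Posterior β = 32.91250.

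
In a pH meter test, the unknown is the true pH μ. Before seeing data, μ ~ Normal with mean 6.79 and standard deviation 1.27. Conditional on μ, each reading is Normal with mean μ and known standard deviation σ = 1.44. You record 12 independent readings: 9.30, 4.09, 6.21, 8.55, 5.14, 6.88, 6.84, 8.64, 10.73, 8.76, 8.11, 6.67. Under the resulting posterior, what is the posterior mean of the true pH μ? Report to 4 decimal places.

7.4253

For Normal data with known variance σ², a Normal(μ₀, σ₀²) prior on μ is conjugate. Posterior precision = 1/σ₀² + n/σ²; posterior mean is the precision-weighted average of μ₀ and x̄.
Σxᵢ = 9.30 + 4.09 + 6.21 + 8.55 + 5.14 + 6.88 + 6.84 + 8.64 + 10.73 + 8.76 + 8.11 + 6.67 = 89.92, so n·x̄ = 89.92.
σ₀² = 1.27² = 1.6129, σ² = 1.44² = 2.0736; σ² + n·σ₀² = 2.0736 + 12·1.6129 = 21.4284.
Posterior mean = (μ₀/σ₀² + n·x̄/σ²)/(1/σ₀² + n/σ²) = (σ²·μ₀ + σ₀²·n·x̄)/(σ² + n·σ₀²) = (2.0736·6.79 + 1.6129·89.92)/21.4284 = 159.111712/21.4284 = 7.4253.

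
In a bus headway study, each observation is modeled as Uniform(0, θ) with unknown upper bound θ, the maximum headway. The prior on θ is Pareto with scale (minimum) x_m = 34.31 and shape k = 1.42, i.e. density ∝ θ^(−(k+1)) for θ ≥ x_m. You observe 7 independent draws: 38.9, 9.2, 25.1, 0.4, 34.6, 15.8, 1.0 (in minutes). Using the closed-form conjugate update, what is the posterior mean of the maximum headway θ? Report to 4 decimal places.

44.1426

A Pareto(scale x_m, shape k) prior on the upper bound θ of Uniform(0, θ) is conjugate: posterior is Pareto(max(x_m, max xᵢ), k + n).
Sample maximum = 38.9; prior scale x_m = 34.31 → posterior scale = max = 38.90.
Posterior shape = 1.42 + 7 = 8.42.
E[θ|data] = k·x_m/(k−1) = 8.42·38.90/7.42 = 44.1426.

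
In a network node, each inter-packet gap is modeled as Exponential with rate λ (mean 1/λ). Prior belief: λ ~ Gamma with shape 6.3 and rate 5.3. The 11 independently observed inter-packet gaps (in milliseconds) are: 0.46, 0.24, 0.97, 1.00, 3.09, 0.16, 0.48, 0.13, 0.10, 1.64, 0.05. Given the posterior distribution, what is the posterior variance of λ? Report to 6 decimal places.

0.093259

With a Gamma(shape α, rate β) prior on the exponential rate λ, the posterior after n observations with total T = Σxᵢ is Gamma(α+n, β+T).
Sum of observations T = 8.32 milliseconds; n = 11.
Posterior: Gamma(6.3+11, 5.3+8.32) = Gamma(17.3, 13.62).
Var = α/β² = 0.093259.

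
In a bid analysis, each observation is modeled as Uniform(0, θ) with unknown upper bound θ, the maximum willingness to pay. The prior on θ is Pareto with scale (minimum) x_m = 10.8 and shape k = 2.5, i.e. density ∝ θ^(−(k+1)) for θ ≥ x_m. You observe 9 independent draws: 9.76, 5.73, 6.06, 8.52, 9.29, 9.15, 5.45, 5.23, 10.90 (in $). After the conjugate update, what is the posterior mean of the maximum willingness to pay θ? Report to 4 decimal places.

A Pareto(scale x_m, shape k) prior on the upper bound θ of Uniform(0, θ) is conjugate: posterior is Pareto(max(x_m, max xᵢ), k + n).
Sample maximum = 10.90; prior scale x_m = 10.8 → posterior scale = max = 10.90.
Posterior shape = 2.5 + 9 = 11.5.
E[θ|data] = k·x_m/(k−1) = 11.5·10.90/10.5 = 11.9381.

11.9381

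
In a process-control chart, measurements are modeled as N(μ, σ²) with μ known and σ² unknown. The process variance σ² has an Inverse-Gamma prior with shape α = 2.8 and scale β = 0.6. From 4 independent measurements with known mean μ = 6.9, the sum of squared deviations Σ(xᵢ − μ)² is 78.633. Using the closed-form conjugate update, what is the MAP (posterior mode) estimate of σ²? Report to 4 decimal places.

With known mean μ and an Inverse-Gamma(α, β) prior on σ², the Normal likelihood is conjugate: posterior is Inv-Gamma(α + n/2, β + Σ(xᵢ−μ)²/2).
Posterior: Inv-Gamma(2.8 + 4/2, 0.6 + 78.633/2) = Inv-Gamma(4.80, 39.9165).
Mode = β/(α+1) = 39.9165/5.80 = 6.8822.

6.8822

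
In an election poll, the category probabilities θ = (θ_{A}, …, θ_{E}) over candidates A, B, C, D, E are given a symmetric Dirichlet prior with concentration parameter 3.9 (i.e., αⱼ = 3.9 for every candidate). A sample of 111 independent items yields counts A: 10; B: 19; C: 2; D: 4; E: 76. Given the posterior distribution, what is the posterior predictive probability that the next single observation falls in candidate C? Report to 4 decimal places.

The Dirichlet prior is conjugate to the Multinomial likelihood: each posterior αⱼ = prior αⱼ + observed count nⱼ.
Posterior concentration: (13.9, 22.9, 5.9, 7.9, 79.9), total = 130.5.
P(next = C | data) = α_{C}/Σα = 0.0452.

0.0452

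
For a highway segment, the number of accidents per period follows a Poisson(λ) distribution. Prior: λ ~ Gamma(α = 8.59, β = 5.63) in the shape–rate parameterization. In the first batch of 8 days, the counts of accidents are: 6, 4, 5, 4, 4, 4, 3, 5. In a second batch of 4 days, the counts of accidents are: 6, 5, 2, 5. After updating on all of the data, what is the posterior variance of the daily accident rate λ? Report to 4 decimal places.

With a Gamma(shape α, rate β) prior, the Poisson likelihood is conjugate: the posterior is Gamma(α + ΣXᵢ, β + n).
Batch 1: sum of counts S = 35 over n = 8 days.
After batch 1: Gamma(α+S, β+n) = Gamma(8.59+35, 5.63+8) = Gamma(43.59, 13.63).
Batch 2: sum of counts S = 18 over n = 4 days.
After batch 2: Gamma(α+S, β+n) = Gamma(43.59+18, 13.63+4) = Gamma(61.59, 17.63).
Var = α/β² = 61.59/17.63² = 0.1982.

0.1982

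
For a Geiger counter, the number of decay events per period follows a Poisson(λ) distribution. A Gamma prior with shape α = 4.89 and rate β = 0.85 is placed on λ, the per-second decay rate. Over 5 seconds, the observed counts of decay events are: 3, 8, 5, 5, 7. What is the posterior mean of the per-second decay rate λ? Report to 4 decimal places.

With a Gamma(shape α, rate β) prior, the Poisson likelihood is conjugate: the posterior is Gamma(α + ΣXᵢ, β + n).
Sum of counts S = 28 over n = 5 seconds.
Posterior: Gamma(α+S, β+n) = Gamma(4.89+28, 0.85+5) = Gamma(32.89, 5.85).
Posterior mean = α/β = 32.89/5.85 = 5.6222.

5.6222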